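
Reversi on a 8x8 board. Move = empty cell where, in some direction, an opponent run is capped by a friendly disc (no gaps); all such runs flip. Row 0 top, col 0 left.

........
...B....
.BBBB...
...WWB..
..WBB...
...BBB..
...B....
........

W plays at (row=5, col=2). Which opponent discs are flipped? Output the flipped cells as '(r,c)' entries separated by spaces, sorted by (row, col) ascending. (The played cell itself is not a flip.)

Dir NW: first cell '.' (not opp) -> no flip
Dir N: first cell 'W' (not opp) -> no flip
Dir NE: opp run (4,3) capped by W -> flip
Dir W: first cell '.' (not opp) -> no flip
Dir E: opp run (5,3) (5,4) (5,5), next='.' -> no flip
Dir SW: first cell '.' (not opp) -> no flip
Dir S: first cell '.' (not opp) -> no flip
Dir SE: opp run (6,3), next='.' -> no flip

Answer: (4,3)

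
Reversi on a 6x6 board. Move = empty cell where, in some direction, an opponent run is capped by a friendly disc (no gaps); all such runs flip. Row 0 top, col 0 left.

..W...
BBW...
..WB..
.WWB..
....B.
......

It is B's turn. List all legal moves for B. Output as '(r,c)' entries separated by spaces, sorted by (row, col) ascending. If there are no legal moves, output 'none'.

(0,1): flips 1 -> legal
(0,3): no bracket -> illegal
(1,3): flips 1 -> legal
(2,0): no bracket -> illegal
(2,1): flips 1 -> legal
(3,0): flips 2 -> legal
(4,0): no bracket -> illegal
(4,1): flips 1 -> legal
(4,2): no bracket -> illegal
(4,3): no bracket -> illegal

Answer: (0,1) (1,3) (2,1) (3,0) (4,1)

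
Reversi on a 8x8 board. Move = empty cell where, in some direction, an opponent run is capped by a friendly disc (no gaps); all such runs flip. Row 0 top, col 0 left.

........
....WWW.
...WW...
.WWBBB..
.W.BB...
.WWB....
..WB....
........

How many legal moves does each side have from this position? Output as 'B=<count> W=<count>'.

-- B to move --
(0,3): no bracket -> illegal
(0,4): flips 2 -> legal
(0,5): no bracket -> illegal
(0,6): flips 2 -> legal
(0,7): no bracket -> illegal
(1,2): flips 1 -> legal
(1,3): flips 2 -> legal
(1,7): no bracket -> illegal
(2,0): no bracket -> illegal
(2,1): flips 1 -> legal
(2,2): no bracket -> illegal
(2,5): no bracket -> illegal
(2,6): no bracket -> illegal
(2,7): no bracket -> illegal
(3,0): flips 4 -> legal
(4,0): no bracket -> illegal
(4,2): no bracket -> illegal
(5,0): flips 2 -> legal
(6,0): no bracket -> illegal
(6,1): flips 2 -> legal
(7,1): flips 1 -> legal
(7,2): no bracket -> illegal
(7,3): no bracket -> illegal
B mobility = 9
-- W to move --
(2,2): no bracket -> illegal
(2,5): flips 2 -> legal
(2,6): flips 3 -> legal
(3,6): flips 3 -> legal
(4,2): flips 1 -> legal
(4,5): flips 1 -> legal
(4,6): flips 1 -> legal
(5,4): flips 4 -> legal
(5,5): no bracket -> illegal
(6,4): flips 1 -> legal
(7,2): no bracket -> illegal
(7,3): flips 4 -> legal
(7,4): flips 1 -> legal
W mobility = 10

Answer: B=9 W=10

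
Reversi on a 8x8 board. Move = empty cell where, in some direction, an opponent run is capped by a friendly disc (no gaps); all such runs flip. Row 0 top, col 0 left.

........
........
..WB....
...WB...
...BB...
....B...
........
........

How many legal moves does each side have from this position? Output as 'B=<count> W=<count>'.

Answer: B=3 W=5

Derivation:
-- B to move --
(1,1): flips 2 -> legal
(1,2): no bracket -> illegal
(1,3): no bracket -> illegal
(2,1): flips 1 -> legal
(2,4): no bracket -> illegal
(3,1): no bracket -> illegal
(3,2): flips 1 -> legal
(4,2): no bracket -> illegal
B mobility = 3
-- W to move --
(1,2): no bracket -> illegal
(1,3): flips 1 -> legal
(1,4): no bracket -> illegal
(2,4): flips 1 -> legal
(2,5): no bracket -> illegal
(3,2): no bracket -> illegal
(3,5): flips 1 -> legal
(4,2): no bracket -> illegal
(4,5): no bracket -> illegal
(5,2): no bracket -> illegal
(5,3): flips 1 -> legal
(5,5): flips 1 -> legal
(6,3): no bracket -> illegal
(6,4): no bracket -> illegal
(6,5): no bracket -> illegal
W mobility = 5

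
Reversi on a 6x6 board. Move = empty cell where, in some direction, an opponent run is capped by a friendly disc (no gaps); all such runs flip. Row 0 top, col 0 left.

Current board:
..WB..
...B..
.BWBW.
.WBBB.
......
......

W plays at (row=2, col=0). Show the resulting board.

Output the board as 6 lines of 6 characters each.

Answer: ..WB..
...B..
WWWBW.
.WBBB.
......
......

Derivation:
Place W at (2,0); scan 8 dirs for brackets.
Dir NW: edge -> no flip
Dir N: first cell '.' (not opp) -> no flip
Dir NE: first cell '.' (not opp) -> no flip
Dir W: edge -> no flip
Dir E: opp run (2,1) capped by W -> flip
Dir SW: edge -> no flip
Dir S: first cell '.' (not opp) -> no flip
Dir SE: first cell 'W' (not opp) -> no flip
All flips: (2,1)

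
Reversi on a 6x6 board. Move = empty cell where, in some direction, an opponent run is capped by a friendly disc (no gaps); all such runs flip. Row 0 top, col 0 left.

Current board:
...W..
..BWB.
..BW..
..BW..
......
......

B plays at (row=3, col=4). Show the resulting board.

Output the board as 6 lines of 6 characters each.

Answer: ...W..
..BWB.
..BB..
..BBB.
......
......

Derivation:
Place B at (3,4); scan 8 dirs for brackets.
Dir NW: opp run (2,3) capped by B -> flip
Dir N: first cell '.' (not opp) -> no flip
Dir NE: first cell '.' (not opp) -> no flip
Dir W: opp run (3,3) capped by B -> flip
Dir E: first cell '.' (not opp) -> no flip
Dir SW: first cell '.' (not opp) -> no flip
Dir S: first cell '.' (not opp) -> no flip
Dir SE: first cell '.' (not opp) -> no flip
All flips: (2,3) (3,3)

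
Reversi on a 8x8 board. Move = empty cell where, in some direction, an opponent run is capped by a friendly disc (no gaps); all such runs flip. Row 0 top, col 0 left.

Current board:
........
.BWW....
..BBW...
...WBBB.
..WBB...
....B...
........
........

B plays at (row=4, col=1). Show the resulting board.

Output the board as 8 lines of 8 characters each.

Answer: ........
.BWW....
..BBW...
...WBBB.
.BBBB...
....B...
........
........

Derivation:
Place B at (4,1); scan 8 dirs for brackets.
Dir NW: first cell '.' (not opp) -> no flip
Dir N: first cell '.' (not opp) -> no flip
Dir NE: first cell '.' (not opp) -> no flip
Dir W: first cell '.' (not opp) -> no flip
Dir E: opp run (4,2) capped by B -> flip
Dir SW: first cell '.' (not opp) -> no flip
Dir S: first cell '.' (not opp) -> no flip
Dir SE: first cell '.' (not opp) -> no flip
All flips: (4,2)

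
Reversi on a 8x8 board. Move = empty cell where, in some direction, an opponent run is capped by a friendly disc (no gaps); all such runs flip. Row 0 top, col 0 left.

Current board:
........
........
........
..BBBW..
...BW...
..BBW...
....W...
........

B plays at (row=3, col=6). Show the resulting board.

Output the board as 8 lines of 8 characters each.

Place B at (3,6); scan 8 dirs for brackets.
Dir NW: first cell '.' (not opp) -> no flip
Dir N: first cell '.' (not opp) -> no flip
Dir NE: first cell '.' (not opp) -> no flip
Dir W: opp run (3,5) capped by B -> flip
Dir E: first cell '.' (not opp) -> no flip
Dir SW: first cell '.' (not opp) -> no flip
Dir S: first cell '.' (not opp) -> no flip
Dir SE: first cell '.' (not opp) -> no flip
All flips: (3,5)

Answer: ........
........
........
..BBBBB.
...BW...
..BBW...
....W...
........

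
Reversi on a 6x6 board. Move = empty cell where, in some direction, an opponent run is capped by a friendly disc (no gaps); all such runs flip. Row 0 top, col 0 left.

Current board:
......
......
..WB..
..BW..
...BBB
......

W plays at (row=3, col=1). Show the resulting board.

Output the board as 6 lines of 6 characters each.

Answer: ......
......
..WB..
.WWW..
...BBB
......

Derivation:
Place W at (3,1); scan 8 dirs for brackets.
Dir NW: first cell '.' (not opp) -> no flip
Dir N: first cell '.' (not opp) -> no flip
Dir NE: first cell 'W' (not opp) -> no flip
Dir W: first cell '.' (not opp) -> no flip
Dir E: opp run (3,2) capped by W -> flip
Dir SW: first cell '.' (not opp) -> no flip
Dir S: first cell '.' (not opp) -> no flip
Dir SE: first cell '.' (not opp) -> no flip
All flips: (3,2)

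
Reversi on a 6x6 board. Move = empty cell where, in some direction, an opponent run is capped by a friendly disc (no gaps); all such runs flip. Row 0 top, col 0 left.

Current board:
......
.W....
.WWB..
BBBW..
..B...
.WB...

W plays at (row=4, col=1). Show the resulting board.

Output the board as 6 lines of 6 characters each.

Place W at (4,1); scan 8 dirs for brackets.
Dir NW: opp run (3,0), next=edge -> no flip
Dir N: opp run (3,1) capped by W -> flip
Dir NE: opp run (3,2) (2,3), next='.' -> no flip
Dir W: first cell '.' (not opp) -> no flip
Dir E: opp run (4,2), next='.' -> no flip
Dir SW: first cell '.' (not opp) -> no flip
Dir S: first cell 'W' (not opp) -> no flip
Dir SE: opp run (5,2), next=edge -> no flip
All flips: (3,1)

Answer: ......
.W....
.WWB..
BWBW..
.WB...
.WB...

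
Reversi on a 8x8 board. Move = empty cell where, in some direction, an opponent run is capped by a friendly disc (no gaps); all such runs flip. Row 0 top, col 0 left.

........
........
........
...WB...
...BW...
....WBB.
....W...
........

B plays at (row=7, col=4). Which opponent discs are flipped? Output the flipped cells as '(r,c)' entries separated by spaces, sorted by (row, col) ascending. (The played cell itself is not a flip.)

Answer: (4,4) (5,4) (6,4)

Derivation:
Dir NW: first cell '.' (not opp) -> no flip
Dir N: opp run (6,4) (5,4) (4,4) capped by B -> flip
Dir NE: first cell '.' (not opp) -> no flip
Dir W: first cell '.' (not opp) -> no flip
Dir E: first cell '.' (not opp) -> no flip
Dir SW: edge -> no flip
Dir S: edge -> no flip
Dir SE: edge -> no flip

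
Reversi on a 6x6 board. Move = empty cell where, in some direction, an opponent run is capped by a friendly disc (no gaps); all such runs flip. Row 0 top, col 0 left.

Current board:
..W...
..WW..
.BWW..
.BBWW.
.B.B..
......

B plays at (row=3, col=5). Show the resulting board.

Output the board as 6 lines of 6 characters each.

Place B at (3,5); scan 8 dirs for brackets.
Dir NW: first cell '.' (not opp) -> no flip
Dir N: first cell '.' (not opp) -> no flip
Dir NE: edge -> no flip
Dir W: opp run (3,4) (3,3) capped by B -> flip
Dir E: edge -> no flip
Dir SW: first cell '.' (not opp) -> no flip
Dir S: first cell '.' (not opp) -> no flip
Dir SE: edge -> no flip
All flips: (3,3) (3,4)

Answer: ..W...
..WW..
.BWW..
.BBBBB
.B.B..
......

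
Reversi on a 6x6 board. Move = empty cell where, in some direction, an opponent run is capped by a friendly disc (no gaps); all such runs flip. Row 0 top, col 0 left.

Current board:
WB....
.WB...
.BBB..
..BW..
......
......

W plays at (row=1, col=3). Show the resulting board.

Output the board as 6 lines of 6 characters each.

Answer: WB....
.WWW..
.BBW..
..BW..
......
......

Derivation:
Place W at (1,3); scan 8 dirs for brackets.
Dir NW: first cell '.' (not opp) -> no flip
Dir N: first cell '.' (not opp) -> no flip
Dir NE: first cell '.' (not opp) -> no flip
Dir W: opp run (1,2) capped by W -> flip
Dir E: first cell '.' (not opp) -> no flip
Dir SW: opp run (2,2), next='.' -> no flip
Dir S: opp run (2,3) capped by W -> flip
Dir SE: first cell '.' (not opp) -> no flip
All flips: (1,2) (2,3)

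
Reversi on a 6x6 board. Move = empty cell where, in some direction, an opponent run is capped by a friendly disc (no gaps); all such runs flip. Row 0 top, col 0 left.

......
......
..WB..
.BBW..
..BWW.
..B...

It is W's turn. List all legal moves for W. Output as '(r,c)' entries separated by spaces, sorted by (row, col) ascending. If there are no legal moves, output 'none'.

Answer: (1,3) (2,1) (2,4) (3,0) (4,0) (4,1) (5,1)

Derivation:
(1,2): no bracket -> illegal
(1,3): flips 1 -> legal
(1,4): no bracket -> illegal
(2,0): no bracket -> illegal
(2,1): flips 1 -> legal
(2,4): flips 1 -> legal
(3,0): flips 2 -> legal
(3,4): no bracket -> illegal
(4,0): flips 1 -> legal
(4,1): flips 1 -> legal
(5,1): flips 1 -> legal
(5,3): no bracket -> illegal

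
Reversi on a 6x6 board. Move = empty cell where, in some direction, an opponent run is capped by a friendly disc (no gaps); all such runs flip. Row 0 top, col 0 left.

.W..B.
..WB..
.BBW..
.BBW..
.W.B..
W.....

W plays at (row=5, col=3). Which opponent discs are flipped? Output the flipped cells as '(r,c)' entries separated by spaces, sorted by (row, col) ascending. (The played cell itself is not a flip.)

Answer: (4,3)

Derivation:
Dir NW: first cell '.' (not opp) -> no flip
Dir N: opp run (4,3) capped by W -> flip
Dir NE: first cell '.' (not opp) -> no flip
Dir W: first cell '.' (not opp) -> no flip
Dir E: first cell '.' (not opp) -> no flip
Dir SW: edge -> no flip
Dir S: edge -> no flip
Dir SE: edge -> no flip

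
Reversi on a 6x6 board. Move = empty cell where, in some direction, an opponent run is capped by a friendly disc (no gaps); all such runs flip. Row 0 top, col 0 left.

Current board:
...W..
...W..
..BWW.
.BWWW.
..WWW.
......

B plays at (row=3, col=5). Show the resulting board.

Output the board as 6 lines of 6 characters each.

Place B at (3,5); scan 8 dirs for brackets.
Dir NW: opp run (2,4) (1,3), next='.' -> no flip
Dir N: first cell '.' (not opp) -> no flip
Dir NE: edge -> no flip
Dir W: opp run (3,4) (3,3) (3,2) capped by B -> flip
Dir E: edge -> no flip
Dir SW: opp run (4,4), next='.' -> no flip
Dir S: first cell '.' (not opp) -> no flip
Dir SE: edge -> no flip
All flips: (3,2) (3,3) (3,4)

Answer: ...W..
...W..
..BWW.
.BBBBB
..WWW.
......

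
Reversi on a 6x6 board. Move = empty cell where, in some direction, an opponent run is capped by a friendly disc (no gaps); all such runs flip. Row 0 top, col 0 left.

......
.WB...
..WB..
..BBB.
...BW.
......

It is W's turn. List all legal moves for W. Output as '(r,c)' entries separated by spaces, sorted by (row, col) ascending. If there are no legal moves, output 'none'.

(0,1): no bracket -> illegal
(0,2): flips 1 -> legal
(0,3): no bracket -> illegal
(1,3): flips 1 -> legal
(1,4): no bracket -> illegal
(2,1): no bracket -> illegal
(2,4): flips 2 -> legal
(2,5): no bracket -> illegal
(3,1): no bracket -> illegal
(3,5): no bracket -> illegal
(4,1): no bracket -> illegal
(4,2): flips 2 -> legal
(4,5): no bracket -> illegal
(5,2): no bracket -> illegal
(5,3): no bracket -> illegal
(5,4): no bracket -> illegal

Answer: (0,2) (1,3) (2,4) (4,2)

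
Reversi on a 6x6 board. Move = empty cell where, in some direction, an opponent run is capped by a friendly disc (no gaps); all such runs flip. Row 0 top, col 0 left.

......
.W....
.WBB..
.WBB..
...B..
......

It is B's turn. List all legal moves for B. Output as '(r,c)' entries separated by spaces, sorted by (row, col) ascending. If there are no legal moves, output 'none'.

Answer: (0,0) (1,0) (2,0) (3,0) (4,0)

Derivation:
(0,0): flips 1 -> legal
(0,1): no bracket -> illegal
(0,2): no bracket -> illegal
(1,0): flips 1 -> legal
(1,2): no bracket -> illegal
(2,0): flips 1 -> legal
(3,0): flips 1 -> legal
(4,0): flips 1 -> legal
(4,1): no bracket -> illegal
(4,2): no bracket -> illegal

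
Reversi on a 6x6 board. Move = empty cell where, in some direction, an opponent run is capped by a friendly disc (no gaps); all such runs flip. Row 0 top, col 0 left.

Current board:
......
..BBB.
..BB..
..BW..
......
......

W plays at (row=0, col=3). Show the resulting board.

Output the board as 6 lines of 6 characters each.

Place W at (0,3); scan 8 dirs for brackets.
Dir NW: edge -> no flip
Dir N: edge -> no flip
Dir NE: edge -> no flip
Dir W: first cell '.' (not opp) -> no flip
Dir E: first cell '.' (not opp) -> no flip
Dir SW: opp run (1,2), next='.' -> no flip
Dir S: opp run (1,3) (2,3) capped by W -> flip
Dir SE: opp run (1,4), next='.' -> no flip
All flips: (1,3) (2,3)

Answer: ...W..
..BWB.
..BW..
..BW..
......
......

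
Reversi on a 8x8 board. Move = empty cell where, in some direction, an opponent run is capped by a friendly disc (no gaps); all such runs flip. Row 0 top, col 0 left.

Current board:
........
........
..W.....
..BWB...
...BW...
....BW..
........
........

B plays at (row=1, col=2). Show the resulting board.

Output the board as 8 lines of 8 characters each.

Place B at (1,2); scan 8 dirs for brackets.
Dir NW: first cell '.' (not opp) -> no flip
Dir N: first cell '.' (not opp) -> no flip
Dir NE: first cell '.' (not opp) -> no flip
Dir W: first cell '.' (not opp) -> no flip
Dir E: first cell '.' (not opp) -> no flip
Dir SW: first cell '.' (not opp) -> no flip
Dir S: opp run (2,2) capped by B -> flip
Dir SE: first cell '.' (not opp) -> no flip
All flips: (2,2)

Answer: ........
..B.....
..B.....
..BWB...
...BW...
....BW..
........
........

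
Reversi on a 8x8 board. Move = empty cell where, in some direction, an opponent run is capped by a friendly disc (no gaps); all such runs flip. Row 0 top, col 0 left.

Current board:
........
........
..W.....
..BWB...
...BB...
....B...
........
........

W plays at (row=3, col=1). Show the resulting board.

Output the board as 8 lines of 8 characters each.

Answer: ........
........
..W.....
.WWWB...
...BB...
....B...
........
........

Derivation:
Place W at (3,1); scan 8 dirs for brackets.
Dir NW: first cell '.' (not opp) -> no flip
Dir N: first cell '.' (not opp) -> no flip
Dir NE: first cell 'W' (not opp) -> no flip
Dir W: first cell '.' (not opp) -> no flip
Dir E: opp run (3,2) capped by W -> flip
Dir SW: first cell '.' (not opp) -> no flip
Dir S: first cell '.' (not opp) -> no flip
Dir SE: first cell '.' (not opp) -> no flip
All flips: (3,2)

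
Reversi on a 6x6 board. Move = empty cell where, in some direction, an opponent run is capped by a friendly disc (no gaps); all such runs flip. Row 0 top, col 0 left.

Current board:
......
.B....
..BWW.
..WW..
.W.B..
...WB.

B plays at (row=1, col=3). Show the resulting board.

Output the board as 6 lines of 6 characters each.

Place B at (1,3); scan 8 dirs for brackets.
Dir NW: first cell '.' (not opp) -> no flip
Dir N: first cell '.' (not opp) -> no flip
Dir NE: first cell '.' (not opp) -> no flip
Dir W: first cell '.' (not opp) -> no flip
Dir E: first cell '.' (not opp) -> no flip
Dir SW: first cell 'B' (not opp) -> no flip
Dir S: opp run (2,3) (3,3) capped by B -> flip
Dir SE: opp run (2,4), next='.' -> no flip
All flips: (2,3) (3,3)

Answer: ......
.B.B..
..BBW.
..WB..
.W.B..
...WB.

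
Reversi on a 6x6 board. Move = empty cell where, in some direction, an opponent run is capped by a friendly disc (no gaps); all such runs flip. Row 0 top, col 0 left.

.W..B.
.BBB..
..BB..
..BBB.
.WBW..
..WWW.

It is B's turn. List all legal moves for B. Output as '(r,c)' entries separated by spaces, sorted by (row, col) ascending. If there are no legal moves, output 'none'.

(0,0): no bracket -> illegal
(0,2): no bracket -> illegal
(1,0): no bracket -> illegal
(3,0): no bracket -> illegal
(3,1): no bracket -> illegal
(4,0): flips 1 -> legal
(4,4): flips 1 -> legal
(4,5): no bracket -> illegal
(5,0): flips 1 -> legal
(5,1): no bracket -> illegal
(5,5): no bracket -> illegal

Answer: (4,0) (4,4) (5,0)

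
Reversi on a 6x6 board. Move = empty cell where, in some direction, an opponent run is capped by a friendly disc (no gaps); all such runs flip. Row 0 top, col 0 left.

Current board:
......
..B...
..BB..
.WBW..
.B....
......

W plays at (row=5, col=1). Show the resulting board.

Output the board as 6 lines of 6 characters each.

Answer: ......
..B...
..BB..
.WBW..
.W....
.W....

Derivation:
Place W at (5,1); scan 8 dirs for brackets.
Dir NW: first cell '.' (not opp) -> no flip
Dir N: opp run (4,1) capped by W -> flip
Dir NE: first cell '.' (not opp) -> no flip
Dir W: first cell '.' (not opp) -> no flip
Dir E: first cell '.' (not opp) -> no flip
Dir SW: edge -> no flip
Dir S: edge -> no flip
Dir SE: edge -> no flip
All flips: (4,1)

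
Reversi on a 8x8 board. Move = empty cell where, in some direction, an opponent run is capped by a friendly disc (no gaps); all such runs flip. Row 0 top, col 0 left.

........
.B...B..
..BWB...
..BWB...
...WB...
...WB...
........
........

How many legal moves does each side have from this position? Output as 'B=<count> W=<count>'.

Answer: B=5 W=10

Derivation:
-- B to move --
(1,2): flips 1 -> legal
(1,3): no bracket -> illegal
(1,4): flips 1 -> legal
(4,2): flips 2 -> legal
(5,2): flips 2 -> legal
(6,2): flips 1 -> legal
(6,3): no bracket -> illegal
(6,4): no bracket -> illegal
B mobility = 5
-- W to move --
(0,0): flips 2 -> legal
(0,1): no bracket -> illegal
(0,2): no bracket -> illegal
(0,4): no bracket -> illegal
(0,5): no bracket -> illegal
(0,6): flips 2 -> legal
(1,0): no bracket -> illegal
(1,2): no bracket -> illegal
(1,3): no bracket -> illegal
(1,4): no bracket -> illegal
(1,6): no bracket -> illegal
(2,0): no bracket -> illegal
(2,1): flips 2 -> legal
(2,5): flips 2 -> legal
(2,6): no bracket -> illegal
(3,1): flips 1 -> legal
(3,5): flips 2 -> legal
(4,1): flips 1 -> legal
(4,2): no bracket -> illegal
(4,5): flips 2 -> legal
(5,5): flips 2 -> legal
(6,3): no bracket -> illegal
(6,4): no bracket -> illegal
(6,5): flips 1 -> legal
W mobility = 10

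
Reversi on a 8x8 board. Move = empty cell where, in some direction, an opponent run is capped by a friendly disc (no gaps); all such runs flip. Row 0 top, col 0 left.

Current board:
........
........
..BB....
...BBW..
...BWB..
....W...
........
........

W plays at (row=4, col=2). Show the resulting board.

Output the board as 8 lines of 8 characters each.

Place W at (4,2); scan 8 dirs for brackets.
Dir NW: first cell '.' (not opp) -> no flip
Dir N: first cell '.' (not opp) -> no flip
Dir NE: opp run (3,3), next='.' -> no flip
Dir W: first cell '.' (not opp) -> no flip
Dir E: opp run (4,3) capped by W -> flip
Dir SW: first cell '.' (not opp) -> no flip
Dir S: first cell '.' (not opp) -> no flip
Dir SE: first cell '.' (not opp) -> no flip
All flips: (4,3)

Answer: ........
........
..BB....
...BBW..
..WWWB..
....W...
........
........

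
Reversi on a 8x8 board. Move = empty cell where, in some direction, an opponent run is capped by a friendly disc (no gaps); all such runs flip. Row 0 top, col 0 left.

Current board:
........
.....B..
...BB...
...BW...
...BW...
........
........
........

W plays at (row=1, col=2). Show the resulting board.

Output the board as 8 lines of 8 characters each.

Answer: ........
..W..B..
...WB...
...BW...
...BW...
........
........
........

Derivation:
Place W at (1,2); scan 8 dirs for brackets.
Dir NW: first cell '.' (not opp) -> no flip
Dir N: first cell '.' (not opp) -> no flip
Dir NE: first cell '.' (not opp) -> no flip
Dir W: first cell '.' (not opp) -> no flip
Dir E: first cell '.' (not opp) -> no flip
Dir SW: first cell '.' (not opp) -> no flip
Dir S: first cell '.' (not opp) -> no flip
Dir SE: opp run (2,3) capped by W -> flip
All flips: (2,3)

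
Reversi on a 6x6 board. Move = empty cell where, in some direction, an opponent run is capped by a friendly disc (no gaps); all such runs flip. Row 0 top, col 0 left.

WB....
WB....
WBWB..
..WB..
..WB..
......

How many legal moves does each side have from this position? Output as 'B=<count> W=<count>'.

Answer: B=3 W=7

Derivation:
-- B to move --
(1,2): no bracket -> illegal
(1,3): no bracket -> illegal
(3,0): no bracket -> illegal
(3,1): flips 1 -> legal
(4,1): flips 2 -> legal
(5,1): flips 1 -> legal
(5,2): no bracket -> illegal
(5,3): no bracket -> illegal
B mobility = 3
-- W to move --
(0,2): flips 2 -> legal
(1,2): flips 1 -> legal
(1,3): no bracket -> illegal
(1,4): flips 1 -> legal
(2,4): flips 2 -> legal
(3,0): no bracket -> illegal
(3,1): no bracket -> illegal
(3,4): flips 1 -> legal
(4,4): flips 2 -> legal
(5,2): no bracket -> illegal
(5,3): no bracket -> illegal
(5,4): flips 1 -> legal
W mobility = 7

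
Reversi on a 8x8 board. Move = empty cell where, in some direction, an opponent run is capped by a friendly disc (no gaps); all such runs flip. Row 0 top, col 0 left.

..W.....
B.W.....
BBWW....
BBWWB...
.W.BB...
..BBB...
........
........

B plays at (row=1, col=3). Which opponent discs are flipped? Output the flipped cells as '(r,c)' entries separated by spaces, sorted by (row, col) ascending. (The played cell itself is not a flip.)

Dir NW: opp run (0,2), next=edge -> no flip
Dir N: first cell '.' (not opp) -> no flip
Dir NE: first cell '.' (not opp) -> no flip
Dir W: opp run (1,2), next='.' -> no flip
Dir E: first cell '.' (not opp) -> no flip
Dir SW: opp run (2,2) capped by B -> flip
Dir S: opp run (2,3) (3,3) capped by B -> flip
Dir SE: first cell '.' (not opp) -> no flip

Answer: (2,2) (2,3) (3,3)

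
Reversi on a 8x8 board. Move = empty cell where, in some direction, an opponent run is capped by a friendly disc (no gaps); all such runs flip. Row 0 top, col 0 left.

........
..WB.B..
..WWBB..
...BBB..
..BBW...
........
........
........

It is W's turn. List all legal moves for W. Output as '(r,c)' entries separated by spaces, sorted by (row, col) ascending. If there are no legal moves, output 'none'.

(0,2): no bracket -> illegal
(0,3): flips 1 -> legal
(0,4): flips 1 -> legal
(0,5): no bracket -> illegal
(0,6): no bracket -> illegal
(1,4): flips 3 -> legal
(1,6): no bracket -> illegal
(2,6): flips 3 -> legal
(3,1): no bracket -> illegal
(3,2): no bracket -> illegal
(3,6): no bracket -> illegal
(4,1): flips 2 -> legal
(4,5): flips 1 -> legal
(4,6): no bracket -> illegal
(5,1): no bracket -> illegal
(5,2): no bracket -> illegal
(5,3): flips 2 -> legal
(5,4): no bracket -> illegal

Answer: (0,3) (0,4) (1,4) (2,6) (4,1) (4,5) (5,3)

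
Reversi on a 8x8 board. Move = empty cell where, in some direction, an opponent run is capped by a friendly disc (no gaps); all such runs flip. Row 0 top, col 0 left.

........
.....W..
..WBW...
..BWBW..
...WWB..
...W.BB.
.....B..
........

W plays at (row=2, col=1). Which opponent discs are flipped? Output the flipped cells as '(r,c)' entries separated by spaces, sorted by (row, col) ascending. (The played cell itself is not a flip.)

Answer: (3,2)

Derivation:
Dir NW: first cell '.' (not opp) -> no flip
Dir N: first cell '.' (not opp) -> no flip
Dir NE: first cell '.' (not opp) -> no flip
Dir W: first cell '.' (not opp) -> no flip
Dir E: first cell 'W' (not opp) -> no flip
Dir SW: first cell '.' (not opp) -> no flip
Dir S: first cell '.' (not opp) -> no flip
Dir SE: opp run (3,2) capped by W -> flip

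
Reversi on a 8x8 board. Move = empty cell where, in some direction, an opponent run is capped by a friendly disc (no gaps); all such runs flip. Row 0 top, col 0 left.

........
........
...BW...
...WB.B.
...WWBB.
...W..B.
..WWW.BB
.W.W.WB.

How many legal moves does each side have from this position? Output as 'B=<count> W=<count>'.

-- B to move --
(1,3): no bracket -> illegal
(1,4): flips 1 -> legal
(1,5): no bracket -> illegal
(2,2): no bracket -> illegal
(2,5): flips 1 -> legal
(3,2): flips 1 -> legal
(3,5): no bracket -> illegal
(4,2): flips 2 -> legal
(5,1): no bracket -> illegal
(5,2): flips 1 -> legal
(5,4): flips 1 -> legal
(5,5): no bracket -> illegal
(6,0): no bracket -> illegal
(6,1): no bracket -> illegal
(6,5): no bracket -> illegal
(7,0): no bracket -> illegal
(7,2): no bracket -> illegal
(7,4): flips 1 -> legal
B mobility = 7
-- W to move --
(1,2): no bracket -> illegal
(1,3): flips 1 -> legal
(1,4): no bracket -> illegal
(2,2): flips 1 -> legal
(2,5): flips 1 -> legal
(2,6): no bracket -> illegal
(2,7): no bracket -> illegal
(3,2): no bracket -> illegal
(3,5): flips 1 -> legal
(3,7): no bracket -> illegal
(4,7): flips 2 -> legal
(5,4): no bracket -> illegal
(5,5): no bracket -> illegal
(5,7): flips 1 -> legal
(6,5): no bracket -> illegal
(7,7): flips 1 -> legal
W mobility = 7

Answer: B=7 W=7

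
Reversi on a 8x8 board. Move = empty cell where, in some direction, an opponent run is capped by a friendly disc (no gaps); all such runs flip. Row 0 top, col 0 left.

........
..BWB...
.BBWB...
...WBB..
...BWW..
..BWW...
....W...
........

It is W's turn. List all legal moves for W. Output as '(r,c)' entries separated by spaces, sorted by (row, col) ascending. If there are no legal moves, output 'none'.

Answer: (0,1) (0,4) (0,5) (1,1) (1,5) (2,0) (2,5) (2,6) (3,1) (3,2) (3,6) (4,2) (4,6) (5,1)

Derivation:
(0,1): flips 1 -> legal
(0,2): no bracket -> illegal
(0,3): no bracket -> illegal
(0,4): flips 3 -> legal
(0,5): flips 1 -> legal
(1,0): no bracket -> illegal
(1,1): flips 2 -> legal
(1,5): flips 2 -> legal
(2,0): flips 2 -> legal
(2,5): flips 2 -> legal
(2,6): flips 1 -> legal
(3,0): no bracket -> illegal
(3,1): flips 1 -> legal
(3,2): flips 1 -> legal
(3,6): flips 2 -> legal
(4,1): no bracket -> illegal
(4,2): flips 1 -> legal
(4,6): flips 2 -> legal
(5,1): flips 1 -> legal
(6,1): no bracket -> illegal
(6,2): no bracket -> illegal
(6,3): no bracket -> illegal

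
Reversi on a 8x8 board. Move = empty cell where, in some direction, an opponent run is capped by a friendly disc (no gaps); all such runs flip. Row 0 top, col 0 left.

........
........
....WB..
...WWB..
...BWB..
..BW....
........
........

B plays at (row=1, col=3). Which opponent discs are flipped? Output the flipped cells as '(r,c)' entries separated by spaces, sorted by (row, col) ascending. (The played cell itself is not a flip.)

Dir NW: first cell '.' (not opp) -> no flip
Dir N: first cell '.' (not opp) -> no flip
Dir NE: first cell '.' (not opp) -> no flip
Dir W: first cell '.' (not opp) -> no flip
Dir E: first cell '.' (not opp) -> no flip
Dir SW: first cell '.' (not opp) -> no flip
Dir S: first cell '.' (not opp) -> no flip
Dir SE: opp run (2,4) capped by B -> flip

Answer: (2,4)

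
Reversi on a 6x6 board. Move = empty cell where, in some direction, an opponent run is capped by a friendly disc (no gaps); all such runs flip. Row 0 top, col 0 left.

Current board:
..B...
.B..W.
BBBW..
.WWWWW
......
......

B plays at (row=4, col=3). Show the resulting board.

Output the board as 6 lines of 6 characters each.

Answer: ..B...
.B..W.
BBBW..
.WBWWW
...B..
......

Derivation:
Place B at (4,3); scan 8 dirs for brackets.
Dir NW: opp run (3,2) capped by B -> flip
Dir N: opp run (3,3) (2,3), next='.' -> no flip
Dir NE: opp run (3,4), next='.' -> no flip
Dir W: first cell '.' (not opp) -> no flip
Dir E: first cell '.' (not opp) -> no flip
Dir SW: first cell '.' (not opp) -> no flip
Dir S: first cell '.' (not opp) -> no flip
Dir SE: first cell '.' (not opp) -> no flip
All flips: (3,2)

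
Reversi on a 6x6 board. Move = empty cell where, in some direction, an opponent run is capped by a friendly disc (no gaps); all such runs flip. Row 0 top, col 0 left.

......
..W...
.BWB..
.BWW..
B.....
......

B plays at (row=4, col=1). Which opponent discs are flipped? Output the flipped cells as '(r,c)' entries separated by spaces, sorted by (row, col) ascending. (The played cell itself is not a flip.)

Answer: (3,2)

Derivation:
Dir NW: first cell '.' (not opp) -> no flip
Dir N: first cell 'B' (not opp) -> no flip
Dir NE: opp run (3,2) capped by B -> flip
Dir W: first cell 'B' (not opp) -> no flip
Dir E: first cell '.' (not opp) -> no flip
Dir SW: first cell '.' (not opp) -> no flip
Dir S: first cell '.' (not opp) -> no flip
Dir SE: first cell '.' (not opp) -> no flip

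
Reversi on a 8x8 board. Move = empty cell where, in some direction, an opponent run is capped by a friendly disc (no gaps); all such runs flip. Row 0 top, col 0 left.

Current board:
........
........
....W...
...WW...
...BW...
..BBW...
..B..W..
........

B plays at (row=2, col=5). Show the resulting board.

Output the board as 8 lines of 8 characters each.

Place B at (2,5); scan 8 dirs for brackets.
Dir NW: first cell '.' (not opp) -> no flip
Dir N: first cell '.' (not opp) -> no flip
Dir NE: first cell '.' (not opp) -> no flip
Dir W: opp run (2,4), next='.' -> no flip
Dir E: first cell '.' (not opp) -> no flip
Dir SW: opp run (3,4) capped by B -> flip
Dir S: first cell '.' (not opp) -> no flip
Dir SE: first cell '.' (not opp) -> no flip
All flips: (3,4)

Answer: ........
........
....WB..
...WB...
...BW...
..BBW...
..B..W..
........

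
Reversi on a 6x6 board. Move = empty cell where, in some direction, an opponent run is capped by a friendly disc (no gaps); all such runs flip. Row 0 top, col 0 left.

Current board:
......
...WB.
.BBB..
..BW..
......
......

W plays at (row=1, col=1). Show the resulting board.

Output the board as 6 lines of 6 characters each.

Answer: ......
.W.WB.
.BWB..
..BW..
......
......

Derivation:
Place W at (1,1); scan 8 dirs for brackets.
Dir NW: first cell '.' (not opp) -> no flip
Dir N: first cell '.' (not opp) -> no flip
Dir NE: first cell '.' (not opp) -> no flip
Dir W: first cell '.' (not opp) -> no flip
Dir E: first cell '.' (not opp) -> no flip
Dir SW: first cell '.' (not opp) -> no flip
Dir S: opp run (2,1), next='.' -> no flip
Dir SE: opp run (2,2) capped by W -> flip
All flips: (2,2)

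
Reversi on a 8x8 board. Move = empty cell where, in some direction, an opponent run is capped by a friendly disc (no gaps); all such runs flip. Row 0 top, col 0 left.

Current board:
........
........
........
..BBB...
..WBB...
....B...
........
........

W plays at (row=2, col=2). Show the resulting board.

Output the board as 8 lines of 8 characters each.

Place W at (2,2); scan 8 dirs for brackets.
Dir NW: first cell '.' (not opp) -> no flip
Dir N: first cell '.' (not opp) -> no flip
Dir NE: first cell '.' (not opp) -> no flip
Dir W: first cell '.' (not opp) -> no flip
Dir E: first cell '.' (not opp) -> no flip
Dir SW: first cell '.' (not opp) -> no flip
Dir S: opp run (3,2) capped by W -> flip
Dir SE: opp run (3,3) (4,4), next='.' -> no flip
All flips: (3,2)

Answer: ........
........
..W.....
..WBB...
..WBB...
....B...
........
........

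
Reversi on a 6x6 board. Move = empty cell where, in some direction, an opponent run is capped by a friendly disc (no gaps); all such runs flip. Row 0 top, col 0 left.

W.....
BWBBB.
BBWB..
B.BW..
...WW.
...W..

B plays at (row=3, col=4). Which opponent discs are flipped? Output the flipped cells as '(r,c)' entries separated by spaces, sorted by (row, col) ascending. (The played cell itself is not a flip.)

Dir NW: first cell 'B' (not opp) -> no flip
Dir N: first cell '.' (not opp) -> no flip
Dir NE: first cell '.' (not opp) -> no flip
Dir W: opp run (3,3) capped by B -> flip
Dir E: first cell '.' (not opp) -> no flip
Dir SW: opp run (4,3), next='.' -> no flip
Dir S: opp run (4,4), next='.' -> no flip
Dir SE: first cell '.' (not opp) -> no flip

Answer: (3,3)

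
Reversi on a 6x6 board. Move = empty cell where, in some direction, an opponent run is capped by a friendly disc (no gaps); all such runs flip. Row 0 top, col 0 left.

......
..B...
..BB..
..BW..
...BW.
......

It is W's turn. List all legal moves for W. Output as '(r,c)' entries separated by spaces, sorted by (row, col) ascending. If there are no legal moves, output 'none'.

Answer: (1,1) (1,3) (3,1) (4,2) (5,3)

Derivation:
(0,1): no bracket -> illegal
(0,2): no bracket -> illegal
(0,3): no bracket -> illegal
(1,1): flips 1 -> legal
(1,3): flips 1 -> legal
(1,4): no bracket -> illegal
(2,1): no bracket -> illegal
(2,4): no bracket -> illegal
(3,1): flips 1 -> legal
(3,4): no bracket -> illegal
(4,1): no bracket -> illegal
(4,2): flips 1 -> legal
(5,2): no bracket -> illegal
(5,3): flips 1 -> legal
(5,4): no bracket -> illegal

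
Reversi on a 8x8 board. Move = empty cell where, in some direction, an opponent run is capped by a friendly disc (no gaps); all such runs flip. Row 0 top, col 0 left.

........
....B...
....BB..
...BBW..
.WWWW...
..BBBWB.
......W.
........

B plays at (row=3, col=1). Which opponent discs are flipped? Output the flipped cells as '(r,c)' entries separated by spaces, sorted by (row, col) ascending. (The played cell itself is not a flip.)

Answer: (4,2)

Derivation:
Dir NW: first cell '.' (not opp) -> no flip
Dir N: first cell '.' (not opp) -> no flip
Dir NE: first cell '.' (not opp) -> no flip
Dir W: first cell '.' (not opp) -> no flip
Dir E: first cell '.' (not opp) -> no flip
Dir SW: first cell '.' (not opp) -> no flip
Dir S: opp run (4,1), next='.' -> no flip
Dir SE: opp run (4,2) capped by B -> flip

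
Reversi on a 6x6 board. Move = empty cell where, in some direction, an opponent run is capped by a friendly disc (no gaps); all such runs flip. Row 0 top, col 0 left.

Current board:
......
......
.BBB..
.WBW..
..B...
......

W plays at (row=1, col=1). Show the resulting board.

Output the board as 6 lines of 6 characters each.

Place W at (1,1); scan 8 dirs for brackets.
Dir NW: first cell '.' (not opp) -> no flip
Dir N: first cell '.' (not opp) -> no flip
Dir NE: first cell '.' (not opp) -> no flip
Dir W: first cell '.' (not opp) -> no flip
Dir E: first cell '.' (not opp) -> no flip
Dir SW: first cell '.' (not opp) -> no flip
Dir S: opp run (2,1) capped by W -> flip
Dir SE: opp run (2,2) capped by W -> flip
All flips: (2,1) (2,2)

Answer: ......
.W....
.WWB..
.WBW..
..B...
......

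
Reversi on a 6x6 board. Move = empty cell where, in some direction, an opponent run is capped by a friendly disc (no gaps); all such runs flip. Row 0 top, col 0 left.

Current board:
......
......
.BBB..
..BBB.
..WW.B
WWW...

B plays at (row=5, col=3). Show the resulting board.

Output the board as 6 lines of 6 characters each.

Place B at (5,3); scan 8 dirs for brackets.
Dir NW: opp run (4,2), next='.' -> no flip
Dir N: opp run (4,3) capped by B -> flip
Dir NE: first cell '.' (not opp) -> no flip
Dir W: opp run (5,2) (5,1) (5,0), next=edge -> no flip
Dir E: first cell '.' (not opp) -> no flip
Dir SW: edge -> no flip
Dir S: edge -> no flip
Dir SE: edge -> no flip
All flips: (4,3)

Answer: ......
......
.BBB..
..BBB.
..WB.B
WWWB..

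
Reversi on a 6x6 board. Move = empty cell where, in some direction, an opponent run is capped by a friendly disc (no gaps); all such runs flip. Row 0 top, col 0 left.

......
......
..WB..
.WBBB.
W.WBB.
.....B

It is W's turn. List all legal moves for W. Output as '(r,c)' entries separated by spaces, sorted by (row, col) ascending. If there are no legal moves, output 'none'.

Answer: (2,4) (3,5) (4,5)

Derivation:
(1,2): no bracket -> illegal
(1,3): no bracket -> illegal
(1,4): no bracket -> illegal
(2,1): no bracket -> illegal
(2,4): flips 2 -> legal
(2,5): no bracket -> illegal
(3,5): flips 3 -> legal
(4,1): no bracket -> illegal
(4,5): flips 2 -> legal
(5,2): no bracket -> illegal
(5,3): no bracket -> illegal
(5,4): no bracket -> illegal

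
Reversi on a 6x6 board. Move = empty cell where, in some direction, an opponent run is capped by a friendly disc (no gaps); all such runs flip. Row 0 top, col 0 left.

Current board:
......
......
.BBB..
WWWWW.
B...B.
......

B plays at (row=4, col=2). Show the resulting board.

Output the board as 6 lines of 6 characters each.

Answer: ......
......
.BBB..
WWBWW.
B.B.B.
......

Derivation:
Place B at (4,2); scan 8 dirs for brackets.
Dir NW: opp run (3,1), next='.' -> no flip
Dir N: opp run (3,2) capped by B -> flip
Dir NE: opp run (3,3), next='.' -> no flip
Dir W: first cell '.' (not opp) -> no flip
Dir E: first cell '.' (not opp) -> no flip
Dir SW: first cell '.' (not opp) -> no flip
Dir S: first cell '.' (not opp) -> no flip
Dir SE: first cell '.' (not opp) -> no flip
All flips: (3,2)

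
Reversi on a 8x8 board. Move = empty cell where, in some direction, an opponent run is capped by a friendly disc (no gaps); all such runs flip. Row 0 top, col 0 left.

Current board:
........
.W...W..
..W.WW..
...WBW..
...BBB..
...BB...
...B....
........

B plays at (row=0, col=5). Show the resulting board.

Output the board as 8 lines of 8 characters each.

Answer: .....B..
.W...B..
..W.WB..
...WBB..
...BBB..
...BB...
...B....
........

Derivation:
Place B at (0,5); scan 8 dirs for brackets.
Dir NW: edge -> no flip
Dir N: edge -> no flip
Dir NE: edge -> no flip
Dir W: first cell '.' (not opp) -> no flip
Dir E: first cell '.' (not opp) -> no flip
Dir SW: first cell '.' (not opp) -> no flip
Dir S: opp run (1,5) (2,5) (3,5) capped by B -> flip
Dir SE: first cell '.' (not opp) -> no flip
All flips: (1,5) (2,5) (3,5)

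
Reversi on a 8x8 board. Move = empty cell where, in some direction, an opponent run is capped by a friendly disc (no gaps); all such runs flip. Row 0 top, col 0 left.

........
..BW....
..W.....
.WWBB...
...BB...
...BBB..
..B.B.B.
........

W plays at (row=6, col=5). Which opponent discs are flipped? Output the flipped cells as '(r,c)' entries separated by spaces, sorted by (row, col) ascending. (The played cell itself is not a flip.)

Answer: (4,3) (5,4)

Derivation:
Dir NW: opp run (5,4) (4,3) capped by W -> flip
Dir N: opp run (5,5), next='.' -> no flip
Dir NE: first cell '.' (not opp) -> no flip
Dir W: opp run (6,4), next='.' -> no flip
Dir E: opp run (6,6), next='.' -> no flip
Dir SW: first cell '.' (not opp) -> no flip
Dir S: first cell '.' (not opp) -> no flip
Dir SE: first cell '.' (not opp) -> no flip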